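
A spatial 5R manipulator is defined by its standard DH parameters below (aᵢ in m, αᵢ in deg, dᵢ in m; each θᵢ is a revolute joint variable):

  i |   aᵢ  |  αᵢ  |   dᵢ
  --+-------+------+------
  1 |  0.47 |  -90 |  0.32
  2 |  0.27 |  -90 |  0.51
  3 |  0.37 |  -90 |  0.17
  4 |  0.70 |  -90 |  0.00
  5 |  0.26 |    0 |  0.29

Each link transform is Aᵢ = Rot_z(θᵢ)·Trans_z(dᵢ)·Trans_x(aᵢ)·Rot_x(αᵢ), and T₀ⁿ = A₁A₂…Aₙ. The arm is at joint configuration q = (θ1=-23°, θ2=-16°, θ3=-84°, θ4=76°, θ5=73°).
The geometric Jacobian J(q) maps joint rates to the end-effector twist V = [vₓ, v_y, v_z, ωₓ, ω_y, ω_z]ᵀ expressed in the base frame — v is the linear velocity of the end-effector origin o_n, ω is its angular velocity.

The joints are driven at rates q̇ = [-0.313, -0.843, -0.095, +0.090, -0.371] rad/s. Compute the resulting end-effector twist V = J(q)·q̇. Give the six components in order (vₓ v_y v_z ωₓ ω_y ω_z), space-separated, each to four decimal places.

-0.3613 -0.0438 -0.0336 -0.0820 -0.5023 -0.2729

o_n = [0.6294, 0.6137, 0.9620]
J₁: ẑ×o_n = [-0.6137, 0.6294, 0.0000], ω = ẑ
J2: z=[0.3907, 0.9205, 0.0000] o=[0.4326, -0.1836, 0.3200] → [0.5910, -0.2509, 0.1304, 0.3907, 0.9205, 0.0000]
J3: z=[0.2537, -0.1077, -0.9613] o=[0.8708, 0.1844, 0.3944] → [0.3515, 0.0880, 0.0829, 0.2537, -0.1077, -0.9613]
J4: z=[0.8392, -0.4698, 0.2741] o=[1.0920, 0.4903, 0.2417] → [-0.3722, -0.7313, -0.1137, 0.8392, -0.4698, 0.2741]
J5: z=[-0.5282, -0.8241, 0.2046] o=[1.0011, 0.7118, 0.8994] → [-0.0315, -0.0430, -0.2545, -0.5282, -0.8241, 0.2046]
V = J·q̇ = [-0.3613, -0.0438, -0.0336, -0.0820, -0.5023, -0.2729]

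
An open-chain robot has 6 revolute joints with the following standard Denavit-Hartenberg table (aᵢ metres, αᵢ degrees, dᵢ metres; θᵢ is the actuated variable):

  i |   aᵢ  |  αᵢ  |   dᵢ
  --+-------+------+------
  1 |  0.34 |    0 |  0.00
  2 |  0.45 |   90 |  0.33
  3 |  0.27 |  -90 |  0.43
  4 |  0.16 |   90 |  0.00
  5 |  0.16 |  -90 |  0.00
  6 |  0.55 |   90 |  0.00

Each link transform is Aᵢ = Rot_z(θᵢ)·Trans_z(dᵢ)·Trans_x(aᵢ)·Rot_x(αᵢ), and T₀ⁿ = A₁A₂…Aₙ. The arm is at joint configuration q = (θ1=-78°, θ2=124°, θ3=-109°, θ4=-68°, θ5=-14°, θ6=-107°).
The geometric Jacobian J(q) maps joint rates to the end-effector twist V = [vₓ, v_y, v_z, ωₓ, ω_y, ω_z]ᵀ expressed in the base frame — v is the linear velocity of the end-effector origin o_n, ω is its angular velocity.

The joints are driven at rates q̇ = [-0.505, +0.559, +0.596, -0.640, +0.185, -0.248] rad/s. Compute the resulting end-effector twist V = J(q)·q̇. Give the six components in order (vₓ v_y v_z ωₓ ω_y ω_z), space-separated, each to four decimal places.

o_n = [0.9764, -0.5098, 0.4794]
J₁: ẑ×o_n = [0.5098, 0.9764, -0.0000], ω = ẑ
J2: z=[0.0000, 0.0000, 1.0000] o=[0.0707, -0.3326, 0.0000] → [0.1773, 0.9057, -0.0000, 0.0000, 0.0000, 1.0000]
J3: z=[0.7193, -0.6947, 0.0000] o=[0.3833, -0.0089, 0.3300] → [-0.1037, -0.1074, 0.0516, 0.7193, -0.6947, 0.0000]
J4: z=[0.6568, 0.6801, -0.3256] o=[0.6315, -0.3708, 0.0747] → [0.2299, -0.3780, -0.3259, 0.6568, 0.6801, -0.3256]
J5: z=[0.4792, -0.0431, 0.8767] o=[0.7247, -0.4879, 0.0180] → [-0.0006, -0.0004, 0.0003, 0.4792, -0.0431, 0.8767]
J6: z=[0.7782, 0.4829, -0.4016] o=[0.7897, -0.6278, -0.0243] → [0.2906, -0.4669, 0.0016, 0.7782, 0.4829, -0.4016]
V = J·q̇ = [-0.4396, 0.3069, 0.2390, -0.0960, -0.9770, 0.5241]

-0.4396 0.3069 0.2390 -0.0960 -0.9770 0.5241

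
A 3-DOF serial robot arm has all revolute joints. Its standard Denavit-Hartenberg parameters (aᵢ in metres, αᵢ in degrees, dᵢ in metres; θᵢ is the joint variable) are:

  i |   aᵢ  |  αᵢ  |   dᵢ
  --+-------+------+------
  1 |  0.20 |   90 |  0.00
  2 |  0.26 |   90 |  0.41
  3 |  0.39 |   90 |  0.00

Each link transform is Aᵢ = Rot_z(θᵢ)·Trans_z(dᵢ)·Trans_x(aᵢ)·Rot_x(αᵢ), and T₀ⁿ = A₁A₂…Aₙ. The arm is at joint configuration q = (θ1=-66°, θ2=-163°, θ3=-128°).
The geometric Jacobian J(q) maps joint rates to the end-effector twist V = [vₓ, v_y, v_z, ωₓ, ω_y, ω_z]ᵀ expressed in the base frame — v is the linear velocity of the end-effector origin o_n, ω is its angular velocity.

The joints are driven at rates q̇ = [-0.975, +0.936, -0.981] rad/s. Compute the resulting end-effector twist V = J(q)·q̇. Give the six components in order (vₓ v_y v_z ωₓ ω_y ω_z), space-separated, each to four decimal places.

-0.2976 -0.3445 0.0703 -0.7384 -0.6427 -1.9131

o_n = [-0.0202, -0.2071, -0.0058]
J₁: ẑ×o_n = [0.2071, -0.0202, 0.0000], ω = ẑ
J2: z=[-0.9135, -0.4067, 0.0000] o=[0.0813, -0.1827, 0.0000] → [0.0024, -0.0053, -0.0190, -0.9135, -0.4067, 0.0000]
J3: z=[-0.1189, 0.2671, 0.9563] o=[-0.3943, -0.1223, -0.0760] → [0.0998, 0.3661, -0.0899, -0.1189, 0.2671, 0.9563]
V = J·q̇ = [-0.2976, -0.3445, 0.0703, -0.7384, -0.6427, -1.9131]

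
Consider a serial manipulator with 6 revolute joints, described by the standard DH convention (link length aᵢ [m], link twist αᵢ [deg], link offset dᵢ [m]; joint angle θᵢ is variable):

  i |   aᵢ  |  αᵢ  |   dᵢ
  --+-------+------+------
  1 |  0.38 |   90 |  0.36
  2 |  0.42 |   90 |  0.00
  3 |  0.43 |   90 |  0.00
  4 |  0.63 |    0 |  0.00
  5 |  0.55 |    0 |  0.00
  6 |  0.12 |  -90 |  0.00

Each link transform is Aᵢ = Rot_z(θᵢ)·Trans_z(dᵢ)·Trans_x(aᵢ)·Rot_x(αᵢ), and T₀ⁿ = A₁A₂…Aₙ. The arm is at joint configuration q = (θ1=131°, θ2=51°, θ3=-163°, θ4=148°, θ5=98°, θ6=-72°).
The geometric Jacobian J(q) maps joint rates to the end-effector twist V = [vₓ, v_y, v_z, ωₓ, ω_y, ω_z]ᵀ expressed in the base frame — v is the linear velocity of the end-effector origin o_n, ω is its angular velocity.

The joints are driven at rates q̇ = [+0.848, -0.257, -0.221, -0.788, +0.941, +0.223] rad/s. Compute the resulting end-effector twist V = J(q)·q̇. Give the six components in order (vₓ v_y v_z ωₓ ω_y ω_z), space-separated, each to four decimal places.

o_n = [-0.4211, 0.6837, 1.1171]
J₁: ẑ×o_n = [-0.6837, -0.4211, 0.0000], ω = ẑ
J2: z=[0.7547, 0.6561, 0.0000] o=[-0.2493, 0.2868, 0.3600] → [0.4967, -0.5714, 0.4122, 0.7547, 0.6561, 0.0000]
J3: z=[-0.5099, 0.5865, -0.6293] o=[-0.4227, 0.4863, 0.6864] → [0.3768, 0.2185, -0.1016, -0.5099, 0.5865, -0.6293]
J4: z=[0.8424, 0.4885, -0.2272] o=[-0.3478, 0.2085, 0.3668] → [0.4745, -0.6154, 0.4361, 0.8424, 0.4885, -0.2272]
J5: z=[0.8424, 0.4885, -0.2272] o=[-0.6111, 0.7494, 0.5538] → [0.2602, -0.5177, -0.1482, 0.8424, 0.4885, -0.2272]
J6: z=[0.8424, 0.4885, -0.2272] o=[-0.3939, 0.5993, 1.0363] → [0.0587, -0.0619, 0.0844, 0.8424, 0.4885, -0.2272]
V = J·q̇ = [-0.9066, -0.2745, -0.5478, 0.2355, -0.1145, 0.9016]

-0.9066 -0.2745 -0.5478 0.2355 -0.1145 0.9016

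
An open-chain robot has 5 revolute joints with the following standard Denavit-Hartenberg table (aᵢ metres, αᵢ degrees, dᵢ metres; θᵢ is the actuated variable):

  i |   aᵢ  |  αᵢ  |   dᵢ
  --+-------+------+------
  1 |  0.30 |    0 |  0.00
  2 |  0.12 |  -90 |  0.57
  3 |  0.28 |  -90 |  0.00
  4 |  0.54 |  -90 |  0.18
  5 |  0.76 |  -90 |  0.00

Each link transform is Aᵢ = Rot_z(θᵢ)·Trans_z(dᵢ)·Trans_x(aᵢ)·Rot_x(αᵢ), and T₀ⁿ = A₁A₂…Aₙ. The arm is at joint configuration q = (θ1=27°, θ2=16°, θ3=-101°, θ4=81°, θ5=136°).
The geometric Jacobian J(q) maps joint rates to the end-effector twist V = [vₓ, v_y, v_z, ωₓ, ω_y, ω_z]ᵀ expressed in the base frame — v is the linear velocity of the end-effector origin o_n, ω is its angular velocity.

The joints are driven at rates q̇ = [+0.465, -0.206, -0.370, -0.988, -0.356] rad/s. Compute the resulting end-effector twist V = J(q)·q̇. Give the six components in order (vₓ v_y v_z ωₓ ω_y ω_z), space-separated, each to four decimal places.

-0.0878 -0.2511 -0.1608 -0.5440 -0.9371 0.4156

o_n = [0.0618, -0.0464, 0.7774]
J₁: ẑ×o_n = [0.0464, 0.0618, -0.0000], ω = ẑ
J2: z=[0.0000, 0.0000, 1.0000] o=[0.2673, 0.1362, 0.0000] → [0.1826, -0.2055, 0.0000, 0.0000, 0.0000, 1.0000]
J3: z=[-0.6820, 0.7314, 0.0000] o=[0.3551, 0.2180, 0.5700] → [0.1517, 0.1415, 0.3948, -0.6820, 0.7314, 0.0000]
J4: z=[0.7179, 0.6695, 0.1908] o=[0.3160, 0.1816, 0.8449] → [-0.0016, -0.0001, 0.0065, 0.7179, 0.6695, 0.1908]
J5: z=[0.2445, 0.0141, -0.9695] o=[0.7972, -0.0990, 0.9621] → [0.0484, 0.7581, 0.0232, 0.2445, 0.0141, -0.9695]
V = J·q̇ = [-0.0878, -0.2511, -0.1608, -0.5440, -0.9371, 0.4156]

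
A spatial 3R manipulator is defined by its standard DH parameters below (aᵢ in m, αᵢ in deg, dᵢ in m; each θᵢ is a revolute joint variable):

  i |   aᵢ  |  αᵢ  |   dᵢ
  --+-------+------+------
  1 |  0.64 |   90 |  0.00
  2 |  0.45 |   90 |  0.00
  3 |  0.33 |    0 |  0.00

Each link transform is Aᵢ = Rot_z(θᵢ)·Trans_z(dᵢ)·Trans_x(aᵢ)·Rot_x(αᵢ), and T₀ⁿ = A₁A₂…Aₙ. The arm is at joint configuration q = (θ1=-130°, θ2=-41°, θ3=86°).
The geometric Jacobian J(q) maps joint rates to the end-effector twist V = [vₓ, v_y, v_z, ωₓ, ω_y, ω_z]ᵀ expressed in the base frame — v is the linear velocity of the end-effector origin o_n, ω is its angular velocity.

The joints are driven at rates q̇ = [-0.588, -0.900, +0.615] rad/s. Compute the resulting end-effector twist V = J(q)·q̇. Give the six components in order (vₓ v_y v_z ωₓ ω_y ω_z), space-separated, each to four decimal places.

-0.0578 0.8652 -0.1885 0.9488 -0.2694 -1.0521

o_n = [-0.8930, -0.5521, -0.3103]
J₁: ẑ×o_n = [0.5521, -0.8930, 0.0000], ω = ẑ
J2: z=[-0.7660, 0.6428, 0.0000] o=[-0.4114, -0.4903, 0.0000] → [-0.1995, -0.2377, 0.3570, -0.7660, 0.6428, 0.0000]
J3: z=[0.4217, 0.5026, -0.7547] o=[-0.6297, -0.7504, -0.2952] → [0.1421, 0.2051, 0.2160, 0.4217, 0.5026, -0.7547]
V = J·q̇ = [-0.0578, 0.8652, -0.1885, 0.9488, -0.2694, -1.0521]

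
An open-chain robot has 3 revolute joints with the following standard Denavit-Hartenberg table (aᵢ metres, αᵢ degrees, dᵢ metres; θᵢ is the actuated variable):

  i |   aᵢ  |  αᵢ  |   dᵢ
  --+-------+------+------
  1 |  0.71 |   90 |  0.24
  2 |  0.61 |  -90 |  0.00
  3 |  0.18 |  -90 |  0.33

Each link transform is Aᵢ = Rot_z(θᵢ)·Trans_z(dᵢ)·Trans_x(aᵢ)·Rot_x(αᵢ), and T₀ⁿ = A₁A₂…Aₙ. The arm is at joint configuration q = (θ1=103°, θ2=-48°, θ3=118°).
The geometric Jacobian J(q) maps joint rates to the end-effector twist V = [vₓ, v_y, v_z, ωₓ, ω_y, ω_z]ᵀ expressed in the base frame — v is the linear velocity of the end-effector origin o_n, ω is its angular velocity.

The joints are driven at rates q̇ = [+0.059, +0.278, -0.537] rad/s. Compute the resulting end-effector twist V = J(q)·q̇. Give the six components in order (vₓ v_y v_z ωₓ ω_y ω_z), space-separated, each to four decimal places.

o_n = [-0.4488, 1.2376, 0.0703]
J₁: ẑ×o_n = [-1.2376, -0.4488, 0.0000], ω = ẑ
J2: z=[0.9744, 0.2250, 0.0000] o=[-0.1597, 0.6918, 0.2400] → [-0.0382, 0.1654, 0.5969, 0.9744, 0.2250, 0.0000]
J3: z=[-0.1672, 0.7241, 0.6691] o=[-0.2515, 1.0895, -0.2133] → [0.1063, -0.0846, 0.1181, -0.1672, 0.7241, 0.6691]
V = J·q̇ = [-0.1407, 0.0649, 0.1025, 0.3606, -0.3263, -0.3003]

-0.1407 0.0649 0.1025 0.3606 -0.3263 -0.3003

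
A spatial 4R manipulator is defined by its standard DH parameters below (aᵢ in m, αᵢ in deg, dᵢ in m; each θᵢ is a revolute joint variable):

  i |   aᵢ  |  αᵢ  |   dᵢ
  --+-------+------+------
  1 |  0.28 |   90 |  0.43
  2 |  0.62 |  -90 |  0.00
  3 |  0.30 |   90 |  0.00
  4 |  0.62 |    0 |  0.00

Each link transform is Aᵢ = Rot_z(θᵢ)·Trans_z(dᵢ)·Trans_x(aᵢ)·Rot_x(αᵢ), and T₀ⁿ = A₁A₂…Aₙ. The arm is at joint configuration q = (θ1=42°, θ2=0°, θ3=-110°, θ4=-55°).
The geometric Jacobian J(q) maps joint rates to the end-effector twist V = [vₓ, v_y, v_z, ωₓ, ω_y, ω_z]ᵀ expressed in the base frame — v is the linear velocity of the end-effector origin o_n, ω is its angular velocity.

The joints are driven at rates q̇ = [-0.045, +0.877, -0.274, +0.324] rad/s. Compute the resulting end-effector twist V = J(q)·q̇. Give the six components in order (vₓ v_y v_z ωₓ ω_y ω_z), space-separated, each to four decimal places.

o_n = [0.9144, -0.0057, -0.0779]
J₁: ẑ×o_n = [0.0057, 0.9144, -0.0000], ω = ẑ
J2: z=[0.6691, -0.7431, 0.0000] o=[0.2081, 0.1874, 0.4300] → [0.3774, 0.3398, 0.3958, 0.6691, -0.7431, 0.0000]
J3: z=[0.0000, -0.0000, 1.0000] o=[0.6688, 0.6022, 0.4300] → [0.6079, 0.2456, 0.0000, 0.0000, -0.0000, 1.0000]
J4: z=[-0.9272, -0.3746, 0.0000] o=[0.7812, 0.3241, 0.4300] → [0.1903, -0.4709, 0.3556, -0.9272, -0.3746, 0.0000]
V = J·q̇ = [0.2258, 0.0370, 0.4623, 0.2864, -0.7731, -0.3190]

0.2258 0.0370 0.4623 0.2864 -0.7731 -0.3190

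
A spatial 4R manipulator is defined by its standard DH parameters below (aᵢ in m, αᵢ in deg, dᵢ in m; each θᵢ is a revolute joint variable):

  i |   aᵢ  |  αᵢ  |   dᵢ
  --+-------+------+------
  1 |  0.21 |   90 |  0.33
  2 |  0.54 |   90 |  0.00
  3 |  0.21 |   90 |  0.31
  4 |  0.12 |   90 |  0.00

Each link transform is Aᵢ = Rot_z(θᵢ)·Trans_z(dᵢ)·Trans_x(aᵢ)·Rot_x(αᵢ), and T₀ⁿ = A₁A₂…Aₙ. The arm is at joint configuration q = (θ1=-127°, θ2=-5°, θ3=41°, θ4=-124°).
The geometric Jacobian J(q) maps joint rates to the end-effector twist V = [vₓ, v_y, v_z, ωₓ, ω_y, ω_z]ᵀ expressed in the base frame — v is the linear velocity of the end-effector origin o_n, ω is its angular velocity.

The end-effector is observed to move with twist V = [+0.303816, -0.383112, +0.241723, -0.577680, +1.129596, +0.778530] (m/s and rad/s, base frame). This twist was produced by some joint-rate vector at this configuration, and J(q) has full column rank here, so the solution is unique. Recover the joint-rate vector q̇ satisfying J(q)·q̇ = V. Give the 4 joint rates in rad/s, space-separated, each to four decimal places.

o_n = [-0.5786, -0.6121, 0.0638]
J₁: ẑ×o_n = [0.6121, -0.5786, 0.0000], ω = ẑ
J2: z=[-0.7986, 0.6018, 0.0000] o=[-0.1264, -0.1677, 0.3300] → [-0.1602, -0.2126, 0.6270, -0.7986, 0.6018, 0.0000]
J3: z=[0.0525, 0.0696, -0.9962] o=[-0.4501, -0.5973, 0.2829] → [-0.0299, 0.1395, 0.0082, 0.0525, 0.0696, -0.9962]
J4: z=[0.2094, -0.9762, -0.0572] o=[-0.6389, -0.6189, -0.0397] → [-0.1007, -0.0251, 0.0603, 0.2094, -0.9762, -0.0572]
q̇ = J⁺·V = [0.4620, 0.4740, -0.2670, -0.8840]

0.4620 0.4740 -0.2670 -0.8840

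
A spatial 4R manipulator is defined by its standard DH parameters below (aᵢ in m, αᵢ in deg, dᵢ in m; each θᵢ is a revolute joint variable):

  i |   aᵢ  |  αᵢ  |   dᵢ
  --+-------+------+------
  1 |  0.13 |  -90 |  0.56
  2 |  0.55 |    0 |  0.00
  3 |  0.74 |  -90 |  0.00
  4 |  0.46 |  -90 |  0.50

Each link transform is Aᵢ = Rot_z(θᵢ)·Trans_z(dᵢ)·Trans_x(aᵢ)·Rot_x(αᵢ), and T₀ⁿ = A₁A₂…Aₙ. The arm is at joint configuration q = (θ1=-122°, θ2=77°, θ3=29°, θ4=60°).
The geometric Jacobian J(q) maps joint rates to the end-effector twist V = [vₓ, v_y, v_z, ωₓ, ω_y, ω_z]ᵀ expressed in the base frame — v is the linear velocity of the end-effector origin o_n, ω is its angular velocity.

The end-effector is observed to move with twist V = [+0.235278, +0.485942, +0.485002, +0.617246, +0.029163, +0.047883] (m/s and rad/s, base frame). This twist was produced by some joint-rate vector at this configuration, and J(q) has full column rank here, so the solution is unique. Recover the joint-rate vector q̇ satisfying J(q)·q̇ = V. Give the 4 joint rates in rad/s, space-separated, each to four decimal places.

o_n = [-0.0759, 0.6303, -0.7705]
J₁: ẑ×o_n = [-0.6303, -0.0759, 0.0000], ω = ẑ
J2: z=[0.8480, -0.5299, 0.0000] o=[-0.0689, -0.1102, 0.5600] → [0.7051, 1.1283, 0.6243, 0.8480, -0.5299, 0.0000]
J3: z=[0.8480, -0.5299, 0.0000] o=[-0.1345, -0.2152, 0.0241] → [0.4211, 0.6739, 0.7480, 0.8480, -0.5299, 0.0000]
J4: z=[0.5094, 0.8152, 0.2756] o=[-0.0264, -0.0422, -0.6872] → [-0.2532, 0.0288, 0.3829, 0.5094, 0.8152, 0.2756]
q̇ = J⁺·V = [-0.0530, 0.2840, 0.2240, 0.3660]

-0.0530 0.2840 0.2240 0.3660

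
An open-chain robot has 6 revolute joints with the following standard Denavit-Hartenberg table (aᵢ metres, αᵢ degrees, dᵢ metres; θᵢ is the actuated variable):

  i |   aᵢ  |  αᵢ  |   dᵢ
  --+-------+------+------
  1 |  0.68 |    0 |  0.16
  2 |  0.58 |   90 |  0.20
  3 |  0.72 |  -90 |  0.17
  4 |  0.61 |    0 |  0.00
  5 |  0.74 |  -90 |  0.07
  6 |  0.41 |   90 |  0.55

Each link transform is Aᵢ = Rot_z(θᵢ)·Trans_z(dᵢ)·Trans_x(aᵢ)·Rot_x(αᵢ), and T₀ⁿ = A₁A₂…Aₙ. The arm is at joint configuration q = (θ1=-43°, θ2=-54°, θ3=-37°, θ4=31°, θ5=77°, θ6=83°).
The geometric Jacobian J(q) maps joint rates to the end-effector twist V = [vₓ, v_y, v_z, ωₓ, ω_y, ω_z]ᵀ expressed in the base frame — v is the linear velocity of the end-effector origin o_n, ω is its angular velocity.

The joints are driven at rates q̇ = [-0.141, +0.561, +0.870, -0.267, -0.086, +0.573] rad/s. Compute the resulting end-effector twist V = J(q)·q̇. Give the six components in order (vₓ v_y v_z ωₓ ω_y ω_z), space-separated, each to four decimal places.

o_n = [1.1252, -1.3036, -0.1954]
J₁: ẑ×o_n = [1.3036, 1.1252, -0.0000], ω = ẑ
J2: z=[0.0000, 0.0000, 1.0000] o=[0.4973, -0.4638, 0.1600] → [0.8399, 0.6278, -0.0000, 0.0000, 0.0000, 1.0000]
J3: z=[-0.9925, 0.1219, 0.0000] o=[0.4266, -1.0394, 0.3600] → [-0.0677, -0.5512, 0.1771, -0.9925, 0.1219, 0.0000]
J4: z=[-0.0733, -0.5973, 0.7986] o=[0.1878, -1.5894, -0.0733] → [-0.1553, 0.7396, 0.5389, -0.0733, -0.5973, 0.7986]
J5: z=[-0.0733, -0.5973, 0.7986] o=[0.4488, -2.0422, -0.3880] → [-0.7049, 0.5543, 0.3499, -0.0733, -0.5973, 0.7986]
J6: z=[-0.2141, 0.7915, 0.5724] o=[1.1644, -1.9885, -0.1945] → [-0.3927, -0.0227, -0.1156, -0.2141, 0.7915, 0.5724]
V = J·q̇ = [0.1056, -0.5441, -0.0861, -0.9603, 0.7704, 0.4660]

0.1056 -0.5441 -0.0861 -0.9603 0.7704 0.4660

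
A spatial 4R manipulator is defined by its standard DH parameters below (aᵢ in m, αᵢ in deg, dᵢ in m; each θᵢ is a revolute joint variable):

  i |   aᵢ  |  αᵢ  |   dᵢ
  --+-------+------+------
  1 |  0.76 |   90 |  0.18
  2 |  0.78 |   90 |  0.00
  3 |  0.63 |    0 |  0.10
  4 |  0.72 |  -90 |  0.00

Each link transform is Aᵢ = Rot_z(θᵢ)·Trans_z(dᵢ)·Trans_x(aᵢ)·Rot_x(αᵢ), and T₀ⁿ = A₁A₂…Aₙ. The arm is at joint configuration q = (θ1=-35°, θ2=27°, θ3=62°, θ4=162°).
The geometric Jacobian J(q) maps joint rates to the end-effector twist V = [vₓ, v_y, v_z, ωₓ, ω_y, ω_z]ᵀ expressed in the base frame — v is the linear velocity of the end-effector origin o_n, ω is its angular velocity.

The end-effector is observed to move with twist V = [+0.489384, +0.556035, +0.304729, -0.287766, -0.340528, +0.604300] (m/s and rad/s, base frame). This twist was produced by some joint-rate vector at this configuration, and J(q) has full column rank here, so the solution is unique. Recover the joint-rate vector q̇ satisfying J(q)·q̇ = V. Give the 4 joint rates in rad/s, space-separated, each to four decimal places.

o_n = [1.0347, -0.7930, 0.3442]
J₁: ẑ×o_n = [0.7930, 1.0347, -0.0000], ω = ẑ
J2: z=[-0.5736, -0.8192, 0.0000] o=[0.6226, -0.4359, 0.1800] → [-0.1345, 0.0942, 0.5424, -0.5736, -0.8192, 0.0000]
J3: z=[0.3719, -0.2604, -0.8910] o=[1.1919, -0.8345, 0.5341] → [0.0865, 0.2107, -0.0255, 0.3719, -0.2604, -0.8910]
J4: z=[0.3719, -0.2604, -0.8910] o=[1.1259, -1.4674, 0.5793] → [0.6621, 0.1687, 0.2271, 0.3719, -0.2604, -0.8910]
q̇ = J⁺·V = [0.5250, 0.4440, -0.3330, 0.2440]

0.5250 0.4440 -0.3330 0.2440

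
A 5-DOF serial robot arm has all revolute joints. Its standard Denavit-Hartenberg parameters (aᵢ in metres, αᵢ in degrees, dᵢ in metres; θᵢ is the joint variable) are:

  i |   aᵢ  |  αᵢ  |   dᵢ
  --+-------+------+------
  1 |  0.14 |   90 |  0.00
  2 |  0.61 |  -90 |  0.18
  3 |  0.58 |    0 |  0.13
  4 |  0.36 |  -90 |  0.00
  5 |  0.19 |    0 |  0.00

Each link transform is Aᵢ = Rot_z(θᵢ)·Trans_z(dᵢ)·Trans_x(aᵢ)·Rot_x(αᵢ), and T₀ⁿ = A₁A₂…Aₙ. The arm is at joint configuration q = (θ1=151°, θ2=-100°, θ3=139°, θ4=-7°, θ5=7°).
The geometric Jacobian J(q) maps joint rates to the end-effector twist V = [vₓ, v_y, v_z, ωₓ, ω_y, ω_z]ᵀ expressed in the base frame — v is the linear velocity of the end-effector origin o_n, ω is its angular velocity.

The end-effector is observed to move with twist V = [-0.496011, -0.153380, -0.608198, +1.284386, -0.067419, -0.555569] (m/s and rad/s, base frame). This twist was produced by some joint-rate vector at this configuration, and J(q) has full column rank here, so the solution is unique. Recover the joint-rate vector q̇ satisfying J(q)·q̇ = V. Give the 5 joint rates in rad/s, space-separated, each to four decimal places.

o_n = [-0.5389, -0.3967, 0.1733]
J₁: ẑ×o_n = [0.3967, -0.5389, 0.0000], ω = ẑ
J2: z=[0.4848, 0.8746, 0.0000] o=[-0.1224, 0.0679, 0.0000] → [0.1516, -0.0840, 0.1390, 0.4848, 0.8746, 0.0000]
J3: z=[-0.8613, 0.4774, -0.1736] o=[0.0575, 0.1740, -0.6007] → [0.2705, 0.7703, 0.7762, -0.8613, 0.4774, -0.1736]
J4: z=[-0.8613, 0.4774, -0.1736] o=[-0.3055, -0.0599, -0.1922] → [0.1160, 0.3554, 0.4015, -0.8613, 0.4774, -0.1736]
J5: z=[0.2115, 0.6478, 0.7319] o=[-0.4718, -0.2736, 0.0450] → [0.1731, -0.0763, 0.0175, 0.2115, 0.6478, 0.7319]
q̇ = J⁺·V = [-0.9790, 0.3690, -0.4750, -0.7370, 0.2910]

-0.9790 0.3690 -0.4750 -0.7370 0.2910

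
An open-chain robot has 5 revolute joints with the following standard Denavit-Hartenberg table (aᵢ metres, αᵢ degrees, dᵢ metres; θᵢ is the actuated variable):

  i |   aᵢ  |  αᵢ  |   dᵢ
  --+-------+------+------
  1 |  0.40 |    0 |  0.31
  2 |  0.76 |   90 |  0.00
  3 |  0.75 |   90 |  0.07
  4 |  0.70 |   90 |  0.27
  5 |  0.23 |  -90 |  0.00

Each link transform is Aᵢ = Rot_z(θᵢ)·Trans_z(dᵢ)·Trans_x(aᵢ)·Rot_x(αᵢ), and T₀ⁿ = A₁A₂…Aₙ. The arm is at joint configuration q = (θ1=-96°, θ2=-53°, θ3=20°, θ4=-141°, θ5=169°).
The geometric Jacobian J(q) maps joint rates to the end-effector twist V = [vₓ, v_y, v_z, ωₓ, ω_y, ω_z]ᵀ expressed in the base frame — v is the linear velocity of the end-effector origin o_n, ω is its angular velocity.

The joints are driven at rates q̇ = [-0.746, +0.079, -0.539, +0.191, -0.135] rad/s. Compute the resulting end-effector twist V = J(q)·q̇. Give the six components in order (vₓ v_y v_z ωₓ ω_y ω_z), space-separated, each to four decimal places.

-0.7854 0.6049 -0.2618 0.2072 -0.6267 -0.8174

o_n = [-0.9749, -1.2250, 0.1455]
J₁: ẑ×o_n = [1.2250, -0.9749, 0.0000], ω = ẑ
J2: z=[0.0000, 0.0000, 1.0000] o=[-0.0418, -0.3978, 0.3100] → [0.8271, -0.9331, 0.0000, 0.0000, 0.0000, 1.0000]
J3: z=[-0.5150, 0.8572, 0.0000] o=[-0.6933, -0.7892, 0.3100] → [-0.1410, -0.0847, 0.4658, -0.5150, 0.8572, 0.0000]
J4: z=[-0.2932, -0.1762, -0.9397] o=[-1.3334, -1.0922, 0.5665] → [-0.0506, -0.4603, 0.1021, -0.2932, -0.1762, -0.9397]
J5: z=[0.1066, 0.9707, -0.2152] o=[-0.7475, -1.2541, 0.1267] → [0.0245, 0.0469, 0.2238, 0.1066, 0.9707, -0.2152]
V = J·q̇ = [-0.7854, 0.6049, -0.2618, 0.2072, -0.6267, -0.8174]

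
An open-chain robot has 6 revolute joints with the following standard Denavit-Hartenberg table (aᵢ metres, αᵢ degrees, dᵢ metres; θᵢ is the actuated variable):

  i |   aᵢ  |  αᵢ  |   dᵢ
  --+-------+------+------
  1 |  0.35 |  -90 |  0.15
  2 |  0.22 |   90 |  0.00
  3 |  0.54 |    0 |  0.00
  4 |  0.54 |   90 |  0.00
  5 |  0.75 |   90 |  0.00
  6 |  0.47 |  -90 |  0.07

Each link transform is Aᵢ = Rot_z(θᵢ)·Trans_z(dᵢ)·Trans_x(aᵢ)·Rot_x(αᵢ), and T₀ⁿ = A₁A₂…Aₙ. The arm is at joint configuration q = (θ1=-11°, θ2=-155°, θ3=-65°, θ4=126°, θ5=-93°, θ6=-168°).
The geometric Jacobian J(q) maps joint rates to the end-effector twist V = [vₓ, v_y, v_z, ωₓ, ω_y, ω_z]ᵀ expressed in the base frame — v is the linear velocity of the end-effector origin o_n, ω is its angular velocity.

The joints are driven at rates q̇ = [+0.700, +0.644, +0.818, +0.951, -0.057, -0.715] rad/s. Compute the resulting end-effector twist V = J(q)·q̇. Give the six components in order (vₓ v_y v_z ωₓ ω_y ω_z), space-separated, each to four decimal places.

0.4544 0.1305 0.1501 -0.7347 1.4632 -0.7441

o_n = [-0.0650, -0.0323, 0.6559]
J₁: ẑ×o_n = [0.0323, -0.0650, 0.0000], ω = ẑ
J2: z=[0.1908, 0.9816, 0.0000] o=[0.3436, -0.0668, 0.1500] → [0.4966, -0.0965, 0.4077, 0.1908, 0.9816, 0.0000]
J3: z=[-0.4149, 0.0806, -0.9063] o=[0.1478, -0.0287, 0.2430] → [0.0300, 0.3643, 0.0187, -0.4149, 0.0806, -0.9063]
J4: z=[-0.4149, 0.0806, -0.9063] o=[-0.1486, -0.4697, 0.3394] → [0.4219, 0.0556, -0.1882, -0.4149, 0.0806, -0.9063]
J5: z=[-0.8706, -0.3247, 0.3696] o=[-0.2914, 0.0392, 0.4501] → [-0.0404, 0.2629, 0.1358, -0.8706, -0.3247, 0.3696]
J6: z=[0.2424, -0.9369, -0.2520] o=[0.0297, -0.0582, 1.1208] → [0.4421, 0.1366, -0.0825, 0.2424, -0.9369, -0.2520]
V = J·q̇ = [0.4544, 0.1305, 0.1501, -0.7347, 1.4632, -0.7441]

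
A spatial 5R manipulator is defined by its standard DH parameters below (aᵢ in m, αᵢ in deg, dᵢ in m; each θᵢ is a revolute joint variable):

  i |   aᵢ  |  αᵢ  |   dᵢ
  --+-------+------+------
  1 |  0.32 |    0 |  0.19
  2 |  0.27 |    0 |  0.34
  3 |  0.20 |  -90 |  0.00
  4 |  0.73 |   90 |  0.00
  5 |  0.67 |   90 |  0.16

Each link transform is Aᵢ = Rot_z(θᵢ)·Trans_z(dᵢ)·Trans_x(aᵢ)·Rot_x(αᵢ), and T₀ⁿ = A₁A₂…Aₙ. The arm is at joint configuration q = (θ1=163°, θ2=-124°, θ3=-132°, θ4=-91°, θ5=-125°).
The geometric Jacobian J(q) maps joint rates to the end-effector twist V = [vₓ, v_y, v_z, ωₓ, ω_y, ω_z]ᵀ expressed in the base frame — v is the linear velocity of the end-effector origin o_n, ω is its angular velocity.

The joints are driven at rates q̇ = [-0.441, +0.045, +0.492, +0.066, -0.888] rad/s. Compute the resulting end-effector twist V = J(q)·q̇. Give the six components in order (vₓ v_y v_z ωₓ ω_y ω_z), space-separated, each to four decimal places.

o_n = [-0.6460, 0.2583, 0.8729]
J₁: ẑ×o_n = [-0.2583, -0.6460, 0.0000], ω = ẑ
J2: z=[0.0000, 0.0000, 1.0000] o=[-0.3060, 0.0936, 0.1900] → [-0.1647, -0.3400, 0.0000, 0.0000, 0.0000, 1.0000]
J3: z=[0.0000, 0.0000, 1.0000] o=[-0.0962, 0.2635, 0.5300] → [0.0052, -0.5499, 0.0000, 0.0000, 0.0000, 1.0000]
J4: z=[0.9986, -0.0523, 0.0000] o=[-0.1067, 0.0637, 0.5300] → [-0.0179, -0.3424, 0.1660, 0.9986, -0.0523, 0.0000]
J5: z=[0.0523, 0.9985, -0.0175] o=[-0.1060, 0.0765, 1.2599] → [-0.3833, 0.0297, 0.5487, 0.0523, 0.9985, -0.0175]
V = J·q̇ = [0.4482, -0.0499, -0.4763, 0.0194, -0.8901, 0.1115]

0.4482 -0.0499 -0.4763 0.0194 -0.8901 0.1115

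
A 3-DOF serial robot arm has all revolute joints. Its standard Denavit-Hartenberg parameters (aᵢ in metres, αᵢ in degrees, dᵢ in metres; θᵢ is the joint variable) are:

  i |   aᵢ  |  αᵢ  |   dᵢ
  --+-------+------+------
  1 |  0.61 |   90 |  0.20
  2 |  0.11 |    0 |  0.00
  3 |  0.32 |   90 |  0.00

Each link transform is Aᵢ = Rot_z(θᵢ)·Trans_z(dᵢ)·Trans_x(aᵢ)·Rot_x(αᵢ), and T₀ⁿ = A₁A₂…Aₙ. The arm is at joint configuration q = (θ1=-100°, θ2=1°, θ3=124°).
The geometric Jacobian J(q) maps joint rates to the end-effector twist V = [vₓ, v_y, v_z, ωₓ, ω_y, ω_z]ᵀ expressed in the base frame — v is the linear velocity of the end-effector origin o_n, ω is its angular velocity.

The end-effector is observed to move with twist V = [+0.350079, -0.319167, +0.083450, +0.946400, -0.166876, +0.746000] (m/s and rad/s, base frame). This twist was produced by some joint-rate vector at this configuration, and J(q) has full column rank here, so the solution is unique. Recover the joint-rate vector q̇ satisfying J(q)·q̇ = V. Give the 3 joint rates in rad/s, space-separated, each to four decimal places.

o_n = [-0.0932, -0.5283, 0.4640]
J₁: ẑ×o_n = [0.5283, -0.0932, 0.0000], ω = ẑ
J2: z=[-0.9848, 0.1736, 0.0000] o=[-0.1059, -0.6007, 0.2000] → [0.0459, 0.2600, -0.0736, -0.9848, 0.1736, 0.0000]
J3: z=[-0.9848, 0.1736, 0.0000] o=[-0.1250, -0.7090, 0.2019] → [0.0455, 0.2581, -0.1835, -0.9848, 0.1736, 0.0000]
q̇ = J⁺·V = [0.7460, -0.8450, -0.1160]

0.7460 -0.8450 -0.1160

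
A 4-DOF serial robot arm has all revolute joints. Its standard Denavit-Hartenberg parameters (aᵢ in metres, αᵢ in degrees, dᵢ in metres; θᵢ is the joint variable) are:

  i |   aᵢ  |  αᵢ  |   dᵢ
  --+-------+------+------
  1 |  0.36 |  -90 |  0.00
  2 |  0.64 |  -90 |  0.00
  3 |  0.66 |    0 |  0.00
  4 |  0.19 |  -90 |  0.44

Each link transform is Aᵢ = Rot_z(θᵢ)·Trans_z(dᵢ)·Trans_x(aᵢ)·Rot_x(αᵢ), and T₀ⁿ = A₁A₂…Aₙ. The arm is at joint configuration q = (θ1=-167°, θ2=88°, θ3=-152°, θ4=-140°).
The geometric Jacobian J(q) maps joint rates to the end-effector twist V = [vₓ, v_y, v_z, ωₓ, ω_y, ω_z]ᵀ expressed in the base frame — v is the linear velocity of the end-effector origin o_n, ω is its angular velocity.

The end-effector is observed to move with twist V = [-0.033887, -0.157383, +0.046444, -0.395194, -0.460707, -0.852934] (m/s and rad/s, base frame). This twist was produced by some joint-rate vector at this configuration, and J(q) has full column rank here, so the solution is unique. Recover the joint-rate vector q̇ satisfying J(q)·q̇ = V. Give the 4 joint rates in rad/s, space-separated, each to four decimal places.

o_n = [0.1034, -0.1133, -0.1437]
J₁: ẑ×o_n = [0.1133, 0.1034, -0.0000], ω = ẑ
J2: z=[0.2250, -0.9744, 0.0000] o=[-0.3508, -0.0810, 0.0000] → [0.1400, 0.0323, 0.4352, 0.2250, -0.9744, 0.0000]
J3: z=[0.9738, 0.2248, -0.0349] o=[-0.3725, -0.0860, -0.6396] → [0.1105, -0.4995, -0.1336, 0.9738, 0.2248, -0.0349]
J4: z=[0.9738, 0.2248, -0.0349] o=[-0.2830, -0.3833, -0.0572] → [-0.0100, 0.0707, 0.1761, 0.9738, 0.2248, -0.0349]
q̇ = J⁺·V = [-0.8700, 0.3600, 0.0780, -0.5670]

-0.8700 0.3600 0.0780 -0.5670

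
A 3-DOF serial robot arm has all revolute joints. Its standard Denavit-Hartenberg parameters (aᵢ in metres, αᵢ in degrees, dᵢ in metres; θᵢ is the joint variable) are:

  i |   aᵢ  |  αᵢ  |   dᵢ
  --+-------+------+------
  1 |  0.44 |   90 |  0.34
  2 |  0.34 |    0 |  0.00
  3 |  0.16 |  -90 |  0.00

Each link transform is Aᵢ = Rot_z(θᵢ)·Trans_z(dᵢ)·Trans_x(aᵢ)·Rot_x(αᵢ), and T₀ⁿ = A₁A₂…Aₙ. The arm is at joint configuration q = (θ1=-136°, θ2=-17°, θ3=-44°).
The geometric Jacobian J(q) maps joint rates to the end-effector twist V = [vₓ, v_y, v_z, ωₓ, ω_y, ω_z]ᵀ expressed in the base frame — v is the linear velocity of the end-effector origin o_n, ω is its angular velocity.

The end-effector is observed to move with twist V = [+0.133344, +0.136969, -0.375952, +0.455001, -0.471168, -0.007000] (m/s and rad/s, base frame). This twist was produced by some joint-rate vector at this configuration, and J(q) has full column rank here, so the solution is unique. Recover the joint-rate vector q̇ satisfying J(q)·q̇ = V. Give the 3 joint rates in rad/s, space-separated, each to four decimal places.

-0.0070 -1.0000 0.3450

o_n = [-0.6062, -0.5854, 0.1007]
J₁: ẑ×o_n = [0.5854, -0.6062, 0.0000], ω = ẑ
J2: z=[-0.6947, 0.7193, 0.0000] o=[-0.3165, -0.3056, 0.3400] → [-0.1722, -0.1663, 0.4027, -0.6947, 0.7193, 0.0000]
J3: z=[-0.6947, 0.7193, 0.0000] o=[-0.5504, -0.5315, 0.2406] → [-0.1007, -0.0972, 0.0776, -0.6947, 0.7193, 0.0000]
q̇ = J⁺·V = [-0.0070, -1.0000, 0.3450]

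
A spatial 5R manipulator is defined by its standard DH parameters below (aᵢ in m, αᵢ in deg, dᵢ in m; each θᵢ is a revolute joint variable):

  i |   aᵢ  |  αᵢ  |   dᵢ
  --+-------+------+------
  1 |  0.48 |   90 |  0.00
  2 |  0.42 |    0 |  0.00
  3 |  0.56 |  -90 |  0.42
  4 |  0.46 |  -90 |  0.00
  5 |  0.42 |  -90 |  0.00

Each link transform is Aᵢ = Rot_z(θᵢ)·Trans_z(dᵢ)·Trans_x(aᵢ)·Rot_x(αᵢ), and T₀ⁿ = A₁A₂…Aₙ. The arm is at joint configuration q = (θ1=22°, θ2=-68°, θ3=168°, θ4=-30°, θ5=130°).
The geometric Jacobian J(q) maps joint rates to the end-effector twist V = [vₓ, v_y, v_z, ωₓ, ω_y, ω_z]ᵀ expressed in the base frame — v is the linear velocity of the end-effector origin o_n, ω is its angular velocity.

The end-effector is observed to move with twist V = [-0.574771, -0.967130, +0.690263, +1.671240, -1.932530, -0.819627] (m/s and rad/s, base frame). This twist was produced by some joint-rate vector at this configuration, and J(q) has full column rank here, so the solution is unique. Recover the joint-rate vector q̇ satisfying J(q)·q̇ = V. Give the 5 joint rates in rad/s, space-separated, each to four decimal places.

-0.4910 0.9760 0.6330 -0.7560 -0.9340

o_n = [0.9610, -0.1672, 0.3800]
J₁: ẑ×o_n = [0.1672, 0.9610, -0.0000], ω = ẑ
J2: z=[0.3746, -0.9272, 0.0000] o=[0.4450, 0.1798, 0.0000] → [-0.3523, -0.1424, 0.3484, 0.3746, -0.9272, 0.0000]
J3: z=[0.3746, -0.9272, 0.0000] o=[0.5909, 0.2387, -0.3894] → [-0.7134, -0.2882, 0.1910, 0.3746, -0.9272, 0.0000]
J4: z=[-0.9131, -0.3689, -0.1736] o=[0.6581, -0.1871, 0.1621] → [-0.0769, 0.1464, 0.0936, -0.9131, -0.3689, -0.1736]
J5: z=[-0.4049, 0.7704, 0.4924] o=[0.6801, -0.4263, 0.5544] → [-0.2619, 0.0677, -0.3213, -0.4049, 0.7704, 0.4924]
q̇ = J⁺·V = [-0.4910, 0.9760, 0.6330, -0.7560, -0.9340]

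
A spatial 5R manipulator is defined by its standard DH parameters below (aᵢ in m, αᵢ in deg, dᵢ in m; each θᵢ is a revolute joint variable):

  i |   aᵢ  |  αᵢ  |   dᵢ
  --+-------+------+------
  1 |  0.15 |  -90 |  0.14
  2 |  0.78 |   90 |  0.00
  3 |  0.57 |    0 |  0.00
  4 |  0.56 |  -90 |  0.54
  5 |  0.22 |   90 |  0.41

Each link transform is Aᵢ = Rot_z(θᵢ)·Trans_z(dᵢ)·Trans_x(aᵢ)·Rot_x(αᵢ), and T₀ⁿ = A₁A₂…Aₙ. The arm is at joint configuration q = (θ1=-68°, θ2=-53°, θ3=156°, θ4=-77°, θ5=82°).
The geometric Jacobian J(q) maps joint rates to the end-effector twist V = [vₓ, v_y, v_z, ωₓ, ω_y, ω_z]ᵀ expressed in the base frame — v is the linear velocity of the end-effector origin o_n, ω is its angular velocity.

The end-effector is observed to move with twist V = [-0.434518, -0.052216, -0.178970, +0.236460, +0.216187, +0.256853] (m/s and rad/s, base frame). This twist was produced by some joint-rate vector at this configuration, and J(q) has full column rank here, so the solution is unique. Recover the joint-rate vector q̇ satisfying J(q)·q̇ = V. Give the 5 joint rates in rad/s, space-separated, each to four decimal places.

o_n = [0.7780, 0.4498, 0.3095]
J₁: ẑ×o_n = [-0.4498, 0.7780, 0.0000], ω = ẑ
J2: z=[0.9272, 0.3746, 0.0000] o=[0.0562, -0.1391, 0.1400] → [0.0635, -0.1572, 0.2756, 0.9272, 0.3746, 0.0000]
J3: z=[-0.2992, 0.7405, 0.6018] o=[0.2320, -0.5743, 0.7629] → [-0.9521, 0.1929, -0.7107, -0.2992, 0.7405, 0.6018]
J4: z=[-0.2992, 0.7405, 0.6018] o=[0.3296, -0.1969, 0.3471] → [-0.4170, 0.2586, -0.5255, -0.2992, 0.7405, 0.6018]
J5: z=[-0.0444, 0.6192, -0.7840] o=[0.7018, 0.3493, 0.7574] → [-0.1985, -0.0796, -0.0516, -0.0444, 0.6192, -0.7840]
q̇ = J⁺·V = [-0.0450, 0.3340, 0.7440, -0.4730, -0.1770]

-0.0450 0.3340 0.7440 -0.4730 -0.1770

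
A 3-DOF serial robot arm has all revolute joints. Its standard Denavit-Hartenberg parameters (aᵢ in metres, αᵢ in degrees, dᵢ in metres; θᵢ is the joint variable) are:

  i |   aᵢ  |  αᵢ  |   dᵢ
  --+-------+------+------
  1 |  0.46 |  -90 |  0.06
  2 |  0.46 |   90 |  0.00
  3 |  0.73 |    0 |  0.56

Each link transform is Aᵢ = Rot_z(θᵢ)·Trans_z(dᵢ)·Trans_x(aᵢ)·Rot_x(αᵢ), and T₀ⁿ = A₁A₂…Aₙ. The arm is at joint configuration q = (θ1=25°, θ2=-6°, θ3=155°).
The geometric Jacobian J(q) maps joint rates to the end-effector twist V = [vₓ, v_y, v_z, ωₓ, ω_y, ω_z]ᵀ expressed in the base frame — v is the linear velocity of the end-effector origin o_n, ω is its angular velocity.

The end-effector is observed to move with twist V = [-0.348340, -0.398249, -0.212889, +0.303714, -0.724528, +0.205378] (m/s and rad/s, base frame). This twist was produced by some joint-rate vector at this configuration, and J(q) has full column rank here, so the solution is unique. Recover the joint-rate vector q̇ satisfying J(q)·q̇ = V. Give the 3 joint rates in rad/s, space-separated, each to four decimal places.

o_n = [0.0518, 0.3645, 0.5959]
J₁: ẑ×o_n = [-0.3645, 0.0518, 0.0000], ω = ẑ
J2: z=[-0.4226, 0.9063, 0.0000] o=[0.4169, 0.1944, 0.0600] → [0.4857, 0.2265, 0.2590, -0.4226, 0.9063, 0.0000]
J3: z=[-0.0947, -0.0442, 0.9945] o=[0.8315, 0.3877, 0.1081] → [0.0015, -0.7293, -0.0322, -0.0947, -0.0442, 0.9945]
q̇ = J⁺·V = [-0.0890, -0.7850, 0.2960]

-0.0890 -0.7850 0.2960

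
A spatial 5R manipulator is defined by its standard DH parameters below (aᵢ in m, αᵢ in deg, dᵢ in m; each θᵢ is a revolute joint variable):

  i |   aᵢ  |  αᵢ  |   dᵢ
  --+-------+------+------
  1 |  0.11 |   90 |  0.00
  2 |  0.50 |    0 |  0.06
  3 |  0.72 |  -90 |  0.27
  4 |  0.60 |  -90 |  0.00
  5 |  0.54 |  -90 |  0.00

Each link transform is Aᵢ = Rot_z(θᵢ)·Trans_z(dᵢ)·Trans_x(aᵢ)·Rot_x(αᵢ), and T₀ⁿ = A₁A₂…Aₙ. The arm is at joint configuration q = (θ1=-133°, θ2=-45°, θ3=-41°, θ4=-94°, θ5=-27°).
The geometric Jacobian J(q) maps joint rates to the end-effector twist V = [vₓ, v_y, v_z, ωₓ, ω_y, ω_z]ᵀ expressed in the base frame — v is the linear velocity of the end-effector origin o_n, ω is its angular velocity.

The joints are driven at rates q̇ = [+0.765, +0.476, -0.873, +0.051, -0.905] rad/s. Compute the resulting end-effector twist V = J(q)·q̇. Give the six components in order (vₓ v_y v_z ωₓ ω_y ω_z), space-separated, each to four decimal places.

o_n = [-1.5437, 0.4098, -0.9795]
J₁: ẑ×o_n = [-0.4098, -1.5437, 0.0000], ω = ẑ
J2: z=[-0.7314, 0.6820, 0.0000] o=[-0.0750, -0.0804, 0.0000] → [-0.6680, -0.7163, 0.6431, -0.7314, 0.6820, 0.0000]
J3: z=[-0.7314, 0.6820, 0.0000] o=[-0.3600, -0.2981, -0.3536] → [-0.4269, -0.4578, 0.2895, -0.7314, 0.6820, 0.0000]
J4: z=[-0.6803, -0.7296, 0.0698] o=[-0.5917, -0.1507, -1.0718] → [-0.1065, -0.0036, -1.0759, -0.6803, -0.7296, 0.0698]
J5: z=[-0.0985, -0.0033, -0.9951] o=[-1.0275, 0.2596, -1.0300] → [0.1493, 0.5187, -0.0165, -0.0985, -0.0033, -0.9951]
V = J·q̇ = [-0.3994, -1.5919, 0.0134, 0.3448, -0.3050, 1.6692]

-0.3994 -1.5919 0.0134 0.3448 -0.3050 1.6692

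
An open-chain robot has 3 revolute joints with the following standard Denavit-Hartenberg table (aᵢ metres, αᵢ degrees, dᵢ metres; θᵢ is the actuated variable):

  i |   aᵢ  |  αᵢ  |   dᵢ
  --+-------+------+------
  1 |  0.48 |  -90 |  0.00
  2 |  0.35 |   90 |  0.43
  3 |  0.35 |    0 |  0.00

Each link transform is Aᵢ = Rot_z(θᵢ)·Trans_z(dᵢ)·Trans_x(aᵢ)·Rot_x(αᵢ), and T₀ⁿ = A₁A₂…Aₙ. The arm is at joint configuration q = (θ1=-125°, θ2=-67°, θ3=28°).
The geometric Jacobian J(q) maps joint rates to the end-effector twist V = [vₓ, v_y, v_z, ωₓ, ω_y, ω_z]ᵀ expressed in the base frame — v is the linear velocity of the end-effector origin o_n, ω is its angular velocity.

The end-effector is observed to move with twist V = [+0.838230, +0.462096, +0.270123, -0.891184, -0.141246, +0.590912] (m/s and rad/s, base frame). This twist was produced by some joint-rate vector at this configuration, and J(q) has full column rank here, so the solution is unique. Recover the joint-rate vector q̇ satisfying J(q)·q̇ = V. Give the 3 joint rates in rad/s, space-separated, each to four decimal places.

o_n = [0.0638, -0.9450, 0.6066]
J₁: ẑ×o_n = [0.9450, 0.0638, -0.0000], ω = ẑ
J2: z=[0.8192, -0.5736, 0.0000] o=[-0.2753, -0.3932, 0.0000] → [-0.3480, -0.4969, -0.2575, 0.8192, -0.5736, 0.0000]
J3: z=[0.5280, 0.7540, 0.3907] o=[-0.0015, -0.7519, 0.3222] → [0.2900, -0.1247, -0.1513, 0.5280, 0.7540, 0.3907]
q̇ = J⁺·V = [0.8570, -0.6490, -0.6810]

0.8570 -0.6490 -0.6810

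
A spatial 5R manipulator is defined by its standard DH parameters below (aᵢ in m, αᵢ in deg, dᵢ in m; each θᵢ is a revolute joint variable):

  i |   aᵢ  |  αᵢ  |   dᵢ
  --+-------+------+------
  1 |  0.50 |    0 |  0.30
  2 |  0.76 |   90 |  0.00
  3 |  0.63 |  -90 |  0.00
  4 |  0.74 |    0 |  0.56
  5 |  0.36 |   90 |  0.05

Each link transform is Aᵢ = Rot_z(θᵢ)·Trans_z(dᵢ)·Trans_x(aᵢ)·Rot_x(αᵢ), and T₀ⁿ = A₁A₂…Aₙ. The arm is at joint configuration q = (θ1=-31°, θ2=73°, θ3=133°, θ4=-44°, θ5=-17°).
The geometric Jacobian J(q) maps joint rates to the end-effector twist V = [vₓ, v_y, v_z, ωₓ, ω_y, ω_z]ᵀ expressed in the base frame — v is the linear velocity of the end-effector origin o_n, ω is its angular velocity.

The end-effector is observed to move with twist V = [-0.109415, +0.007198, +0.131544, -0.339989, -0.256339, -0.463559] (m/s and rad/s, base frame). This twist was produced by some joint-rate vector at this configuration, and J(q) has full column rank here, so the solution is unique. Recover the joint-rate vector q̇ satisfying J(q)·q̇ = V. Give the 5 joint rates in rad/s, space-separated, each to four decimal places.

o_n = [0.5389, -1.2736, 0.8617]
J₁: ẑ×o_n = [1.2736, 0.5389, -0.0000], ω = ẑ
J2: z=[0.0000, 0.0000, 1.0000] o=[0.4286, -0.2575, 0.3000] → [1.0160, 0.1104, -0.0000, 0.0000, 0.0000, 1.0000]
J3: z=[0.6691, -0.7431, 0.0000] o=[0.9934, 0.2510, 0.3000] → [-0.4174, -0.3758, -1.3579, 0.6691, -0.7431, 0.0000]
J4: z=[-0.5435, -0.4894, -0.6820] o=[0.6741, -0.0365, 0.7608] → [-0.8931, 0.1470, 0.6062, -0.5435, -0.4894, -0.6820]
J5: z=[-0.5435, -0.4894, -0.6820] o=[0.4439, -0.9355, 0.7681] → [-0.2764, -0.0140, 0.2303, -0.5435, -0.4894, -0.6820]
q̇ = J⁺·V = [0.0730, -0.1410, -0.0370, -0.1390, 0.7190]

0.0730 -0.1410 -0.0370 -0.1390 0.7190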